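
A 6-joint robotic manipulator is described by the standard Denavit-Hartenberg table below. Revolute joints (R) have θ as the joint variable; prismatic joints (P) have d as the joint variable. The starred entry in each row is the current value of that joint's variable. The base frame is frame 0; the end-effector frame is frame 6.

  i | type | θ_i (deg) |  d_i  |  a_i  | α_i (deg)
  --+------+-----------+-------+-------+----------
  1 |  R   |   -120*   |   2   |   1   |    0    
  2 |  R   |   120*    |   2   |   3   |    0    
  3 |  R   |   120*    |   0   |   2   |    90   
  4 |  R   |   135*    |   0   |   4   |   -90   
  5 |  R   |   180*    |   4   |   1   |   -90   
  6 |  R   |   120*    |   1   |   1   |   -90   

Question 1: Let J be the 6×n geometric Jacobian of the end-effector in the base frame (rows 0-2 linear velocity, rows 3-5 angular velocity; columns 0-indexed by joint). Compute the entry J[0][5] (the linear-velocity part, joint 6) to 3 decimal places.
axis z_5 = (0.8660,0.5000,-0.0000); lever o_n−o_5 = (0.7366,0.7241,0.9659)
cross product → J_v[:, 5] = (0.4830,-0.8365,0.2588)
J_ω[:, 5] = z_5
entry J[0][5] = 0.4830

0.483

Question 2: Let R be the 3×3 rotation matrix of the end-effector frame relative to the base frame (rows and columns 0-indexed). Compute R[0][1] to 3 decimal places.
-0.866

End-effector y-axis (col 1 of R) = (-0.8660,-0.5000,0.0000)
R[0][1] = -0.8660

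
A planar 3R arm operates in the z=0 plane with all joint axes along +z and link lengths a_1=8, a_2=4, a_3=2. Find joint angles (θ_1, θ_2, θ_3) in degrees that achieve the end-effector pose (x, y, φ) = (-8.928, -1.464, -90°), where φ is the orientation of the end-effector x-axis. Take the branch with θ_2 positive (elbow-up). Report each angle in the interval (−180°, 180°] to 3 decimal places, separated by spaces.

wrist centre = target − a_3·(cos φ, sin φ) = (-8.9280, 0.5360)
cos θ_2 = (79.9965−8²−4²)/(2·8·4) = -0.0001; θ_2 = 90.0032° (elbow-up)
β = atan2(0.5360,-8.9280) = 176.5643°; ψ = atan2(4.0000,7.9998) = 26.5657°
θ_1 = β − ψ = 149.9986°
θ_3 = φ − θ_1 − θ_2 = 29.9982° (wrapped to (-180°,180°])

149.999 90.003 29.998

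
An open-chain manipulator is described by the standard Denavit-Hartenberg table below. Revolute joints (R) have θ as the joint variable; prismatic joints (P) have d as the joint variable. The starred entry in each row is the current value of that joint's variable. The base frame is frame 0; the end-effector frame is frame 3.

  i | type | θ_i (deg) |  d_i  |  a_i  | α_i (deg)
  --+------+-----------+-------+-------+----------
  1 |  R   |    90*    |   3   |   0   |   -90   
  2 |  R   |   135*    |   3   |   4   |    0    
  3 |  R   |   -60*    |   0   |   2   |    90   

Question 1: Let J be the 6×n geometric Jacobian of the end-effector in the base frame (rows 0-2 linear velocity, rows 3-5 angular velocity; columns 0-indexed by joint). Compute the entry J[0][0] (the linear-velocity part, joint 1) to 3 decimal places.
axis z_0 = ẑ; lever o_n−o_0 = (-3.0000,-2.3108,-1.7603)
cross product → J_v[:, 0] = (2.3108,-3.0000,0.0000)
J_ω[:, 0] = z_0
entry J[0][0] = 2.3108

2.311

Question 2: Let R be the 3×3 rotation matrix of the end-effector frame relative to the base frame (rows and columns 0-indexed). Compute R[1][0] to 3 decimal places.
0.259

End-effector x-axis (col 0 of R) = (-0.0000,0.2588,-0.9659)
R[1][0] = 0.2588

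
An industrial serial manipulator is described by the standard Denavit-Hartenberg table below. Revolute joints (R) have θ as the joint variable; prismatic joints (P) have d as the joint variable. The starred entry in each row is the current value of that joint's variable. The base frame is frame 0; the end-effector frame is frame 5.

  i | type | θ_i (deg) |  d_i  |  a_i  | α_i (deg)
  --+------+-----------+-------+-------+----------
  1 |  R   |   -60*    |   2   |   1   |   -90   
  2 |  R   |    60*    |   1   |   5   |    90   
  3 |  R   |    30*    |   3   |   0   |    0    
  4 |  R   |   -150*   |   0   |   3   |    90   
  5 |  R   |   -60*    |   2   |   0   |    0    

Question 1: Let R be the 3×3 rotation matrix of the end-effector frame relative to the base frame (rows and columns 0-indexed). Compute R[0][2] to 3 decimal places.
End-effector z-axis (col 2 of R) = (0.2165,0.6250,0.7500)
R[0][2] = 0.2165

0.217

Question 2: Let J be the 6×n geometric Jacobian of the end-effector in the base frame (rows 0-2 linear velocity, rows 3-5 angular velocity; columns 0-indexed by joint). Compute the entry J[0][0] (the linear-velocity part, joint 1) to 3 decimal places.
axis z_0 = ẑ; lever o_n−o_0 = (1.7231,-4.1806,1.9689)
cross product → J_v[:, 0] = (4.1806,1.7231,-0.0000)
J_ω[:, 0] = z_0
entry J[0][0] = 4.1806

4.181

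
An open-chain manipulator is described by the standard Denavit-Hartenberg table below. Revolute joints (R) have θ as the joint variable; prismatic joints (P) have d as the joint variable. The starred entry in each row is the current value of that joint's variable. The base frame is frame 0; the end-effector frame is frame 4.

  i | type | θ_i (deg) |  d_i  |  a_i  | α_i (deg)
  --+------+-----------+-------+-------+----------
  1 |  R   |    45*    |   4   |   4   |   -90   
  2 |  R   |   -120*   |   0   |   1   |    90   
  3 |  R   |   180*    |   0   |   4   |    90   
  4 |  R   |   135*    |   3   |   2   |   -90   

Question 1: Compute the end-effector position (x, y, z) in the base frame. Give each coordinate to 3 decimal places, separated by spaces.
after link 1: o_1 = (2.8284, 2.8284, 4.0000)
after link 2: o_2 = (2.4749, 2.4749, 4.8660)
after link 3: o_3 = (3.8891, 3.8891, 1.4019)
after link 4: o_4 = (0.4017, 4.6444, 1.9196)

0.402 4.644 1.920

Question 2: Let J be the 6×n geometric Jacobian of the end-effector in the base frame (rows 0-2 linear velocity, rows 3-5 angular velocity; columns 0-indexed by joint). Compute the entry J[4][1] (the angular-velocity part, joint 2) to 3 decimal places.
axis z_1 = (-0.7071,0.7071,0.0000); lever o_n−o_1 = (-2.4267,1.8160,-2.0804)
cross product → J_v[:, 1] = (-1.4711,-1.4711,0.4319)
J_ω[:, 1] = z_1
entry J[4][1] = 0.7071

0.707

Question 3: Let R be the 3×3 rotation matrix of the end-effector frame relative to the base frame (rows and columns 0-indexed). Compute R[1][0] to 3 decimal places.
End-effector x-axis (col 0 of R) = (-0.6830,-0.6830,0.2588)
R[1][0] = -0.6830

-0.683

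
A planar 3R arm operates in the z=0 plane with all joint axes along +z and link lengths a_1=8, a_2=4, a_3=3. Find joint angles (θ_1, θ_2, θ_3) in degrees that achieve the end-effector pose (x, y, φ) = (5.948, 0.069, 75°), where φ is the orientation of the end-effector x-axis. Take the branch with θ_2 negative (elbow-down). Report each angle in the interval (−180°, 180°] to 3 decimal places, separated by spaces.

wrist centre = target − a_3·(cos φ, sin φ) = (5.1715, -2.8288)
cos θ_2 = (34.7468−8²−4²)/(2·8·4) = -0.7071; θ_2 = -134.9979° (elbow-down)
β = atan2(-2.8288,5.1715) = -28.6782°; ψ = atan2(-2.8285,5.1717) = -28.6755°
θ_1 = β − ψ = -0.0027°
θ_3 = φ − θ_1 − θ_2 = -149.9994° (wrapped to (-180°,180°])

-0.003 -134.998 -149.999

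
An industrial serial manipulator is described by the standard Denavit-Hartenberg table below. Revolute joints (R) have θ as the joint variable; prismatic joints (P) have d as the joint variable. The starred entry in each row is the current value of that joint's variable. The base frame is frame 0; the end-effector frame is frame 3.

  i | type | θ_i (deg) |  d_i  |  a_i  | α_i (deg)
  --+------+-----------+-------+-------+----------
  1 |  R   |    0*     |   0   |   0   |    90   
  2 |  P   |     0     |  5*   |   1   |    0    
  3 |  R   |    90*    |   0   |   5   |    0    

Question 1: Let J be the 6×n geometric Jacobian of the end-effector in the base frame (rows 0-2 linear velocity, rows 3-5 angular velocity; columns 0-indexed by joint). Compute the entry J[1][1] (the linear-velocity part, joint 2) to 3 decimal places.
-1.000

prismatic axis z_1 = (0.0000,-1.0000,0.0000)
J_v[:, 1] = z_1; J_ω[:, 1] = (0,0,0)
entry J[1][1] = -1.0000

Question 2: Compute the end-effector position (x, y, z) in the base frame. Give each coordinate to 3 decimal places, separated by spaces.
after link 1: o_1 = (0.0000, 0.0000, 0.0000)
after link 2: o_2 = (1.0000, -5.0000, 0.0000)
after link 3: o_3 = (1.0000, -5.0000, 5.0000)

1.000 -5.000 5.000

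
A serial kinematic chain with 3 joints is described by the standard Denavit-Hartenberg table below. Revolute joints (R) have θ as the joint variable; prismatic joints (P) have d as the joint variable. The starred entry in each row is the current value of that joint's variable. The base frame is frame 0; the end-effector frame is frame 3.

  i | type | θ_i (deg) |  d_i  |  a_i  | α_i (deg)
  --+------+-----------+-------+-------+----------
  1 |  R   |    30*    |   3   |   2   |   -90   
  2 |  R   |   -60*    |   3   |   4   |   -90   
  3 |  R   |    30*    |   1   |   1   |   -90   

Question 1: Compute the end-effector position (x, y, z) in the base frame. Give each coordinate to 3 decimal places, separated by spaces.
3.339 4.815 6.714

after link 1: o_1 = (1.7321, 1.0000, 3.0000)
after link 2: o_2 = (1.9641, 4.5981, 6.4641)
after link 3: o_3 = (3.3391, 4.8146, 6.7141)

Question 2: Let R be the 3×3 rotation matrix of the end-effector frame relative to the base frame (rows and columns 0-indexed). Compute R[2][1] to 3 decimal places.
End-effector y-axis (col 1 of R) = (-0.7500,-0.4330,0.5000)
R[2][1] = 0.5000

0.500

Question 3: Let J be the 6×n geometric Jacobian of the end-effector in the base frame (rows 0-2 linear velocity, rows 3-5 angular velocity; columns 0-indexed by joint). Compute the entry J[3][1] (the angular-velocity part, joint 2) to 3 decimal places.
-0.500

axis z_1 = (-0.5000,0.8660,0.0000); lever o_n−o_1 = (1.6071,3.8146,3.7141)
cross product → J_v[:, 1] = (3.2165,1.8571,-3.2990)
J_ω[:, 1] = z_1
entry J[3][1] = -0.5000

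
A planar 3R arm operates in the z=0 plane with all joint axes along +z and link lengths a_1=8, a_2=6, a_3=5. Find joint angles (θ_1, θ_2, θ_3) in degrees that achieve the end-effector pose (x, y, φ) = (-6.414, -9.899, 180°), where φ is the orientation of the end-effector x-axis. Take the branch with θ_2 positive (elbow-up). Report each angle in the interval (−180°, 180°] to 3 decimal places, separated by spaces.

-135.001 90.006 -135.005

wrist centre = target − a_3·(cos φ, sin φ) = (-1.4140, -9.8990)
cos θ_2 = (99.9896−8²−6²)/(2·8·6) = -0.0001; θ_2 = 90.0062° (elbow-up)
β = atan2(-9.8990,-1.4140) = -98.1293°; ψ = atan2(6.0000,7.9993) = 36.8721°
θ_1 = β − ψ = -135.0014°
θ_3 = φ − θ_1 − θ_2 = -135.0048° (wrapped to (-180°,180°])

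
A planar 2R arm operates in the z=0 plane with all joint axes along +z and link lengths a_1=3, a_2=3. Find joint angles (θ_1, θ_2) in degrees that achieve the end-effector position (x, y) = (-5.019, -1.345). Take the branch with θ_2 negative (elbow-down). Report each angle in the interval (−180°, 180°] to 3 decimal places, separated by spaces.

-134.997 -60.002

cos θ_2 = (26.9994−3²−3²)/(2·3·3) = 0.5000; θ_2 = -60.0023° (elbow-down)
β = atan2(-1.3450,-5.0190) = -164.9983°; ψ = atan2(-2.5981,4.4999) = -30.0011°
θ_1 = β − ψ = -134.9971°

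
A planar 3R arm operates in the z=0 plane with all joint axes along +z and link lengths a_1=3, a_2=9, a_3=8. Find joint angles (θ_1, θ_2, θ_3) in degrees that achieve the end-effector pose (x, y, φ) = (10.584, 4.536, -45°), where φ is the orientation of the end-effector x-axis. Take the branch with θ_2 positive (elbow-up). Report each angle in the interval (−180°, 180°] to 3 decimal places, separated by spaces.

29.985 45.019 -120.005

wrist centre = target − a_3·(cos φ, sin φ) = (4.9271, 10.1929)
cos θ_2 = (128.1710−3²−9²)/(2·3·9) = 0.7069; θ_2 = 45.0191° (elbow-up)
β = atan2(10.1929,4.9271) = 64.2012°; ψ = atan2(6.3661,9.3618) = 34.2158°
θ_1 = β − ψ = 29.9854°
θ_3 = φ − θ_1 − θ_2 = -120.0045° (wrapped to (-180°,180°])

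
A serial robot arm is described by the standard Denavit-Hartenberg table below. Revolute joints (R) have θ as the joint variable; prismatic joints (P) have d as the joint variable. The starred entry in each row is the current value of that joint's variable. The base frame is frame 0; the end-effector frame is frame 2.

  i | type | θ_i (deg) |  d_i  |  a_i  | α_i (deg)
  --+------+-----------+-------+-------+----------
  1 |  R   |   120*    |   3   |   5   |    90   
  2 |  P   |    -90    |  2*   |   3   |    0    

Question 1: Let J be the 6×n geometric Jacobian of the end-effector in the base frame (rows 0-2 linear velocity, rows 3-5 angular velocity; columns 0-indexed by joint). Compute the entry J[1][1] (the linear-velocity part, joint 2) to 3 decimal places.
prismatic axis z_1 = (0.8660,0.5000,0.0000)
J_v[:, 1] = z_1; J_ω[:, 1] = (0,0,0)
entry J[1][1] = 0.5000

0.500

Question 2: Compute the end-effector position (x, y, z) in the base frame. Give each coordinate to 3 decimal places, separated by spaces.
after link 1: o_1 = (-2.5000, 4.3301, 3.0000)
after link 2: o_2 = (-0.7679, 5.3301, 0.0000)

-0.768 5.330 0.000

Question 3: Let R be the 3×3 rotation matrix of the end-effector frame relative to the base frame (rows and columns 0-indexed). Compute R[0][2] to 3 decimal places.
End-effector z-axis (col 2 of R) = (0.8660,0.5000,0.0000)
R[0][2] = 0.8660

0.866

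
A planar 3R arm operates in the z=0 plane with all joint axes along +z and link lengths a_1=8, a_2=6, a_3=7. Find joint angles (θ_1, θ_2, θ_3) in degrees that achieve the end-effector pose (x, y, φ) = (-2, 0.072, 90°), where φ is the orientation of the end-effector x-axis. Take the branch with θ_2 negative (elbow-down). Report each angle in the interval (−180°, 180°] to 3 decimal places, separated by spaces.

-60.000 -120.002 -89.998

wrist centre = target − a_3·(cos φ, sin φ) = (-2.0000, -6.9280)
cos θ_2 = (51.9972−8²−6²)/(2·8·6) = -0.5000; θ_2 = -120.0019° (elbow-down)
β = atan2(-6.9280,-2.0000) = -106.1026°; ψ = atan2(-5.1961,4.9998) = -46.1026°
θ_1 = β − ψ = -60.0000°
θ_3 = φ − θ_1 − θ_2 = -89.9981° (wrapped to (-180°,180°])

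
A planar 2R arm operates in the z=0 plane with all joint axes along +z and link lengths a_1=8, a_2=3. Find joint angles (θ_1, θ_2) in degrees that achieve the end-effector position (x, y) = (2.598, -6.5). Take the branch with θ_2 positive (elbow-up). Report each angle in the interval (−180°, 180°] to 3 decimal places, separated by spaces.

cos θ_2 = (48.9996−8²−3²)/(2·8·3) = -0.5000; θ_2 = 120.0005° (elbow-up)
β = atan2(-6.5000,2.5980) = -68.2138°; ψ = atan2(2.5981,6.5000) = 21.7868°
θ_1 = β − ψ = -90.0005°

-90.001 120.001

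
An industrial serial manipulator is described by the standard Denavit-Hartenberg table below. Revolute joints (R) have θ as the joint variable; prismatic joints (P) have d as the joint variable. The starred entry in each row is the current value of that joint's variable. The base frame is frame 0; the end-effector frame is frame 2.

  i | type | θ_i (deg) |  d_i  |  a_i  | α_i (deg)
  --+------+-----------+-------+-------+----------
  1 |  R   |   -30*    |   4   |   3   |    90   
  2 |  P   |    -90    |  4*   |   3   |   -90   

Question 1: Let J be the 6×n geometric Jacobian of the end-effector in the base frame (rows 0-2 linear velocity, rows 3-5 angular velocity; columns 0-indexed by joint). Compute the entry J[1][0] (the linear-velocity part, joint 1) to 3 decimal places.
0.598

axis z_0 = ẑ; lever o_n−o_0 = (0.5981,-4.9641,1.0000)
cross product → J_v[:, 0] = (4.9641,0.5981,-0.0000)
J_ω[:, 0] = z_0
entry J[1][0] = 0.5981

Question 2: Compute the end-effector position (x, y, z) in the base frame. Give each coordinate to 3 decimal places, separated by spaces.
0.598 -4.964 1.000

after link 1: o_1 = (2.5981, -1.5000, 4.0000)
after link 2: o_2 = (0.5981, -4.9641, 1.0000)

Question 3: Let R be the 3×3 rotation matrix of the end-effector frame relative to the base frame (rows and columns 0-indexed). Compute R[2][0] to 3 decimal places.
End-effector x-axis (col 0 of R) = (0.0000,-0.0000,-1.0000)
R[2][0] = -1.0000

-1.000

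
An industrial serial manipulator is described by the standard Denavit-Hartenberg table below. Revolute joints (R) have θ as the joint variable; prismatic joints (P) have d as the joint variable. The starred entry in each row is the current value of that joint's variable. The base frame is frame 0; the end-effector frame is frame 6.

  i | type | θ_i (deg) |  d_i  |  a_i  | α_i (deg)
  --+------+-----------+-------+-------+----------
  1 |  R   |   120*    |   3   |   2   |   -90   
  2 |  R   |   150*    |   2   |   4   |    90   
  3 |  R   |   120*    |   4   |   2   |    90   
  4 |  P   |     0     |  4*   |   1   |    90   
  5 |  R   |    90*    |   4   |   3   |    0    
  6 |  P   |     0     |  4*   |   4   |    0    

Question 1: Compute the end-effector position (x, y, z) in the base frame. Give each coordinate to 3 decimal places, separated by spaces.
after link 1: o_1 = (-1.0000, 1.7321, 3.0000)
after link 2: o_2 = (-1.0000, -2.2679, 1.0000)
after link 3: o_3 = (-3.9330, -0.6519, -1.9641)
after link 4: o_4 = (-5.1316, -4.3080, -3.4462)
after link 5: o_5 = (-4.3056, -8.7386, -1.2811)
after link 6: o_6 = (-3.5377, -14.0687, 0.4510)

-3.538 -14.069 0.451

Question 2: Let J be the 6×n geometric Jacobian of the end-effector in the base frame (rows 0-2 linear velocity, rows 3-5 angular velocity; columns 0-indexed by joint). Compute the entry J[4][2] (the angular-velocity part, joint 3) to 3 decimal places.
0.433

axis z_2 = (-0.2500,0.4330,-0.8660); lever o_n−o_2 = (-2.5377,-11.8008,-0.5490)
cross product → J_v[:, 2] = (-10.4575,2.0604,4.0490)
J_ω[:, 2] = z_2
entry J[4][2] = 0.4330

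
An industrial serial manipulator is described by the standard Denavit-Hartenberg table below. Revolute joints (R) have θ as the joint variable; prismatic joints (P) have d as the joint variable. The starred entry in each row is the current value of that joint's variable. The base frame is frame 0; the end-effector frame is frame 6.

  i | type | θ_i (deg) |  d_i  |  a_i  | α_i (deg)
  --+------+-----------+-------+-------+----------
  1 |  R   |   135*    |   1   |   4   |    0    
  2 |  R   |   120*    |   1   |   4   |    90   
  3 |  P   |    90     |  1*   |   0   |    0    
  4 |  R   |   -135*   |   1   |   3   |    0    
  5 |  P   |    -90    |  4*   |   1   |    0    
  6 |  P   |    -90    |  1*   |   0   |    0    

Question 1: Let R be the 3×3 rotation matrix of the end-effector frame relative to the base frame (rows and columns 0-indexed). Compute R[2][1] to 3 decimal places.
End-effector y-axis (col 1 of R) = (0.1830,0.6830,-0.7071)
R[2][1] = -0.7071

-0.707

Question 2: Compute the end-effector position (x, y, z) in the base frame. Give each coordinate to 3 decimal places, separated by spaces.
after link 1: o_1 = (-2.8284, 2.8284, 1.0000)
after link 2: o_2 = (-3.8637, -1.0353, 2.0000)
after link 3: o_3 = (-4.8296, -0.7765, 2.0000)
after link 4: o_4 = (-6.3446, -2.5667, -0.1213)
after link 5: o_5 = (-10.0253, -0.8484, -0.8284)
after link 6: o_6 = (-10.9912, -0.5896, -0.8284)

-10.991 -0.590 -0.828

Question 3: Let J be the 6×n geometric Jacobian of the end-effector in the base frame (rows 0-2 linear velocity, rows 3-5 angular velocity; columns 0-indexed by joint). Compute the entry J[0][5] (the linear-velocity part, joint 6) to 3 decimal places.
-0.966

prismatic axis z_5 = (-0.9659,0.2588,0.0000)
J_v[:, 5] = z_5; J_ω[:, 5] = (0,0,0)
entry J[0][5] = -0.9659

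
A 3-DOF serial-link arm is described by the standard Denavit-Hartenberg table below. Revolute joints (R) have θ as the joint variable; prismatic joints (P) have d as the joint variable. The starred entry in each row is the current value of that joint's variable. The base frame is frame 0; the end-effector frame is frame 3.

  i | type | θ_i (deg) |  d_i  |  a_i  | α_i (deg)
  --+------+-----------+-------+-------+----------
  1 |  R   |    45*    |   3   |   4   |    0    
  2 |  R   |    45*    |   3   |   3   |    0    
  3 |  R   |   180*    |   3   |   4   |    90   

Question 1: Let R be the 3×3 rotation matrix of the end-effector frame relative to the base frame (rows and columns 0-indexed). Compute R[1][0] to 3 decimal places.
End-effector x-axis (col 0 of R) = (-0.0000,-1.0000,0.0000)
R[1][0] = -1.0000

-1.000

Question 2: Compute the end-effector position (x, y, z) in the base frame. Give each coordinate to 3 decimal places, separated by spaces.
after link 1: o_1 = (2.8284, 2.8284, 3.0000)
after link 2: o_2 = (2.8284, 5.8284, 6.0000)
after link 3: o_3 = (2.8284, 1.8284, 9.0000)

2.828 1.828 9.000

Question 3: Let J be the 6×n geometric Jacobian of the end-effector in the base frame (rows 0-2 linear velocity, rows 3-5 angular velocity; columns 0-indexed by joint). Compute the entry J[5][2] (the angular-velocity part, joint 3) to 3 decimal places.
axis z_2 = (0.0000,0.0000,1.0000); lever o_n−o_2 = (-0.0000,-4.0000,3.0000)
cross product → J_v[:, 2] = (4.0000,-0.0000,0.0000)
J_ω[:, 2] = z_2
entry J[5][2] = 1.0000

1.000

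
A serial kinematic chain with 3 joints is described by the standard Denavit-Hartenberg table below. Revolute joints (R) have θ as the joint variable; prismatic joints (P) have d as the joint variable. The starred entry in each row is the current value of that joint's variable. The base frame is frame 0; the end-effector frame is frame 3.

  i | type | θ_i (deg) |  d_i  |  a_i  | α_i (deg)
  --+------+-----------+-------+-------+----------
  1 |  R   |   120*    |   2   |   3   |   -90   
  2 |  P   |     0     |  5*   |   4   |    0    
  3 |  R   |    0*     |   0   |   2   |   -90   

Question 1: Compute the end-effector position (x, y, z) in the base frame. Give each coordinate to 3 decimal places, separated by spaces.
-8.830 5.294 2.000

after link 1: o_1 = (-1.5000, 2.5981, 2.0000)
after link 2: o_2 = (-7.8301, 3.5622, 2.0000)
after link 3: o_3 = (-8.8301, 5.2942, 2.0000)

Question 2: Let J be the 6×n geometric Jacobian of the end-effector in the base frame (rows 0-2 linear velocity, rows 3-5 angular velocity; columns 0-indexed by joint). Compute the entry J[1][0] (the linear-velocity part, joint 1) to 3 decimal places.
-8.830

axis z_0 = ẑ; lever o_n−o_0 = (-8.8301,5.2942,2.0000)
cross product → J_v[:, 0] = (-5.2942,-8.8301,0.0000)
J_ω[:, 0] = z_0
entry J[1][0] = -8.8301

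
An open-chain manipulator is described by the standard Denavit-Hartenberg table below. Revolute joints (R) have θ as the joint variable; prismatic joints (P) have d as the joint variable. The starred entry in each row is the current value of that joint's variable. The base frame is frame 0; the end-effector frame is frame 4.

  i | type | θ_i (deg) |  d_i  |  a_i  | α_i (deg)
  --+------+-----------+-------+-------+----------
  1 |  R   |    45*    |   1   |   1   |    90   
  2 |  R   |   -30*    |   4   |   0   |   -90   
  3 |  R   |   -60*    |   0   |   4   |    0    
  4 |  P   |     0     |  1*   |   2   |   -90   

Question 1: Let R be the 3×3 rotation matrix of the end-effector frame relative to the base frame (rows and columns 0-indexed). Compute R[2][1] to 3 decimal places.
-0.866

End-effector y-axis (col 1 of R) = (-0.3536,-0.3536,-0.8660)
R[2][1] = -0.8660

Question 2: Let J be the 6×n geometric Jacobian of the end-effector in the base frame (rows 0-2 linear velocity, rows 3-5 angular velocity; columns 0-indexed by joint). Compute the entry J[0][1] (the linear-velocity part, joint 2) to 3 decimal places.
0.448

axis z_1 = (0.7071,-0.7071,0.0000); lever o_n−o_1 = (8.6933,-4.3120,-0.6340)
cross product → J_v[:, 1] = (0.4483,0.4483,3.0981)
J_ω[:, 1] = z_1
entry J[0][1] = 0.4483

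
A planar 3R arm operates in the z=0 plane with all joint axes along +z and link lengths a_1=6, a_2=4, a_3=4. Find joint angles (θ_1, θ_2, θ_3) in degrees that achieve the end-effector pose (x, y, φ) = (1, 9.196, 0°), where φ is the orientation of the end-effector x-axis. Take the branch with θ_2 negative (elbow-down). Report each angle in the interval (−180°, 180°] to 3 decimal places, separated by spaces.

wrist centre = target − a_3·(cos φ, sin φ) = (-3.0000, 9.1960)
cos θ_2 = (93.5664−6²−4²)/(2·6·4) = 0.8660; θ_2 = -30.0067° (elbow-down)
β = atan2(9.1960,-3.0000) = 108.0678°; ψ = atan2(-2.0004,9.4639) = -11.9351°
θ_1 = β − ψ = 120.0029°
θ_3 = φ − θ_1 − θ_2 = -89.9962° (wrapped to (-180°,180°])

120.003 -30.007 -89.996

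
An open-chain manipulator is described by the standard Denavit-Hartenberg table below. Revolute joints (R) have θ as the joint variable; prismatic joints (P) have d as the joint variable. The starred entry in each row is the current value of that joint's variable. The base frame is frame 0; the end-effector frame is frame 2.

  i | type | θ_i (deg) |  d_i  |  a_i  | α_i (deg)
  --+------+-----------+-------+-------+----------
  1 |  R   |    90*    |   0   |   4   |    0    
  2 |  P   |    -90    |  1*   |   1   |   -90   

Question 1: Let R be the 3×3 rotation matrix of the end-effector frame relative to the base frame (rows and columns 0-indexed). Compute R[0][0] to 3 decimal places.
End-effector x-axis (col 0 of R) = (1.0000,0.0000,0.0000)
R[0][0] = 1.0000

1.000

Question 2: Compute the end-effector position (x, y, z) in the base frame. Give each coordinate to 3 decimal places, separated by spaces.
after link 1: o_1 = (0.0000, 4.0000, 0.0000)
after link 2: o_2 = (1.0000, 4.0000, 1.0000)

1.000 4.000 1.000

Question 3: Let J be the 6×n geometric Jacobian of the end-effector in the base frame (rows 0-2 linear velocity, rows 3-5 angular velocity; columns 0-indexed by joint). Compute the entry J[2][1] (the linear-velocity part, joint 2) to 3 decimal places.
prismatic axis z_1 = (0.0000,0.0000,1.0000)
J_v[:, 1] = z_1; J_ω[:, 1] = (0,0,0)
entry J[2][1] = 1.0000

1.000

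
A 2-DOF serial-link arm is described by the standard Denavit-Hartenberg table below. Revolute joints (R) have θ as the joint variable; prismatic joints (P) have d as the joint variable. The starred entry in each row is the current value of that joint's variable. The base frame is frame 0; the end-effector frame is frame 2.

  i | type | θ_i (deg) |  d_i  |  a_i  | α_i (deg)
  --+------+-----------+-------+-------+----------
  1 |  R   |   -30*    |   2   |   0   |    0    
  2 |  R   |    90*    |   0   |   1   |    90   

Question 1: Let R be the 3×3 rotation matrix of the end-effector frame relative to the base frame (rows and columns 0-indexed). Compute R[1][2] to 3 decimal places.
End-effector z-axis (col 2 of R) = (0.8660,-0.5000,0.0000)
R[1][2] = -0.5000

-0.500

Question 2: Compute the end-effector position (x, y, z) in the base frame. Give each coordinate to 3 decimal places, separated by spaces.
0.500 0.866 2.000

after link 1: o_1 = (0.0000, 0.0000, 2.0000)
after link 2: o_2 = (0.5000, 0.8660, 2.0000)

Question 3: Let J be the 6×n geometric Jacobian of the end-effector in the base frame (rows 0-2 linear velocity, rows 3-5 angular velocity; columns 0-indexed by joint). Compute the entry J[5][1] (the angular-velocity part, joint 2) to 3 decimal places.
axis z_1 = (0.0000,0.0000,1.0000); lever o_n−o_1 = (0.5000,0.8660,0.0000)
cross product → J_v[:, 1] = (-0.8660,0.5000,0.0000)
J_ω[:, 1] = z_1
entry J[5][1] = 1.0000

1.000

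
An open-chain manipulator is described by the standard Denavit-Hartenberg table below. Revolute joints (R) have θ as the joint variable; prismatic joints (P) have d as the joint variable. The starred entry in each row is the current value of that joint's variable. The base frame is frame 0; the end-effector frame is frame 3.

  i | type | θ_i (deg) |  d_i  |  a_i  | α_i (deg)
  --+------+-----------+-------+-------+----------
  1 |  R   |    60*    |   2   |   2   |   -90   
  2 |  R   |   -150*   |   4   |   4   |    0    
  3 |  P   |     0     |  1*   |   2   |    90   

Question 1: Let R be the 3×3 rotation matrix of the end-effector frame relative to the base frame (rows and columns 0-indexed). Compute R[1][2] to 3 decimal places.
End-effector z-axis (col 2 of R) = (-0.2500,-0.4330,-0.8660)
R[1][2] = -0.4330

-0.433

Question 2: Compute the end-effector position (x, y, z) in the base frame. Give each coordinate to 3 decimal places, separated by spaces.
-5.928 -0.268 5.000

after link 1: o_1 = (1.0000, 1.7321, 2.0000)
after link 2: o_2 = (-4.1962, 0.7321, 4.0000)
after link 3: o_3 = (-5.9282, -0.2679, 5.0000)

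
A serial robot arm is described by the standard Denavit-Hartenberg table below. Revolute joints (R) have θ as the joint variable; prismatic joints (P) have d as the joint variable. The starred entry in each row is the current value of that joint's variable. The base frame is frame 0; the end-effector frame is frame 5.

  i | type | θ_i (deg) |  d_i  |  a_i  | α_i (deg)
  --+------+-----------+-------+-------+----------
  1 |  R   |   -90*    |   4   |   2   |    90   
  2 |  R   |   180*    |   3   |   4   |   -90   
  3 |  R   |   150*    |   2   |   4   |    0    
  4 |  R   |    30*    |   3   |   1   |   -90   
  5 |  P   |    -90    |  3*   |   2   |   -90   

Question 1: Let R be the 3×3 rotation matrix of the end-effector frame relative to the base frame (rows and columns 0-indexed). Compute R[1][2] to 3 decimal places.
-1.000

End-effector z-axis (col 2 of R) = (-0.0000,-1.0000,-0.0000)
R[1][2] = -1.0000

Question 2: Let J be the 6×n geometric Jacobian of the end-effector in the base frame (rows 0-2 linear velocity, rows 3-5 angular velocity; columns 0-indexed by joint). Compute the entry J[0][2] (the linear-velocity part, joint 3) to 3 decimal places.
axis z_2 = (-0.0000,0.0000,-1.0000); lever o_n−o_2 = (-1.0000,-4.4641,-7.0000)
cross product → J_v[:, 2] = (-4.4641,1.0000,0.0000)
J_ω[:, 2] = z_2
entry J[0][2] = -4.4641

-4.464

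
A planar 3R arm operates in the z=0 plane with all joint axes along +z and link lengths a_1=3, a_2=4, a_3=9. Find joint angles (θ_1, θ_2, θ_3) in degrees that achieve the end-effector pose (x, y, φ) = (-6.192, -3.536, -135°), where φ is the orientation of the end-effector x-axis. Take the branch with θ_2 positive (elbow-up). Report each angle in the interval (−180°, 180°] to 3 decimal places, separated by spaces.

-0.016 135.008 90.008

wrist centre = target − a_3·(cos φ, sin φ) = (0.1720, 2.8280)
cos θ_2 = (8.0269−3²−4²)/(2·3·4) = -0.7072; θ_2 = 135.0085° (elbow-up)
β = atan2(2.8280,0.1720) = 86.5203°; ψ = atan2(2.8280,0.1712) = 86.5366°
θ_1 = β − ψ = -0.0163°
θ_3 = φ − θ_1 − θ_2 = 90.0079° (wrapped to (-180°,180°])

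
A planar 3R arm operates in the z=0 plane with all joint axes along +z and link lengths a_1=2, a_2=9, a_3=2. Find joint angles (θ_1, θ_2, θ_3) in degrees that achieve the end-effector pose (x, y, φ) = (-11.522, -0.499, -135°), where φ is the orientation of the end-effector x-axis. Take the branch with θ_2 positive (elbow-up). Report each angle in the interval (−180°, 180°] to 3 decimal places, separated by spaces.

124.661 59.991 40.348

wrist centre = target − a_3·(cos φ, sin φ) = (-10.1078, 0.9152)
cos θ_2 = (103.0050−2²−9²)/(2·2·9) = 0.5001; θ_2 = 59.9909° (elbow-up)
β = atan2(0.9152,-10.1078) = 174.8262°; ψ = atan2(7.7935,6.5012) = 50.1656°
θ_1 = β − ψ = 124.6606°
θ_3 = φ − θ_1 − θ_2 = 40.3485° (wrapped to (-180°,180°])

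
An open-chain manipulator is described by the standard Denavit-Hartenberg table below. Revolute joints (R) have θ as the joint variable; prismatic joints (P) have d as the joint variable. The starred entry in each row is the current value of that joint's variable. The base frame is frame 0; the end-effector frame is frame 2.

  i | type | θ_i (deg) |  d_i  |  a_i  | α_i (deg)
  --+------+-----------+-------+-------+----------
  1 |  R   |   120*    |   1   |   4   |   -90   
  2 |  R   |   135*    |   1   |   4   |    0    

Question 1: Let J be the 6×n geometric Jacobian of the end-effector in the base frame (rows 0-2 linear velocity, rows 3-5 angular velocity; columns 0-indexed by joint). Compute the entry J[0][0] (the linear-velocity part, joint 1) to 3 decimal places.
-0.515

axis z_0 = ẑ; lever o_n−o_0 = (-1.4518,0.5146,-1.8284)
cross product → J_v[:, 0] = (-0.5146,-1.4518,0.0000)
J_ω[:, 0] = z_0
entry J[0][0] = -0.5146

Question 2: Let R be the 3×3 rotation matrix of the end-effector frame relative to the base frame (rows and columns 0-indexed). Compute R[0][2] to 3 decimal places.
-0.866

End-effector z-axis (col 2 of R) = (-0.8660,-0.5000,0.0000)
R[0][2] = -0.8660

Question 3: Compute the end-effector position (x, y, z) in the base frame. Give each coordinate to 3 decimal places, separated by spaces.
after link 1: o_1 = (-2.0000, 3.4641, 1.0000)
after link 2: o_2 = (-1.4518, 0.5146, -1.8284)

-1.452 0.515 -1.828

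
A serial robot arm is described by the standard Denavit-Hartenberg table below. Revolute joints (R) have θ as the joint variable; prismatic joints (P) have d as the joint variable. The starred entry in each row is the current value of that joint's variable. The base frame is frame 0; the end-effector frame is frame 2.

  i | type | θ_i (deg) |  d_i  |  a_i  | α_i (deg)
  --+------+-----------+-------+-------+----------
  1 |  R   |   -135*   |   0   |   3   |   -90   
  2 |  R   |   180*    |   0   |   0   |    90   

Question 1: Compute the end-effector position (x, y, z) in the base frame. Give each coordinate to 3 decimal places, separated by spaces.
after link 1: o_1 = (-2.1213, -2.1213, 0.0000)
after link 2: o_2 = (-2.1213, -2.1213, 0.0000)

-2.121 -2.121 0.000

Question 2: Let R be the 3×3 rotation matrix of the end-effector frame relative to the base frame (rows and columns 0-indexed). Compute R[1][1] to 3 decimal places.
End-effector y-axis (col 1 of R) = (0.7071,-0.7071,0.0000)
R[1][1] = -0.7071

-0.707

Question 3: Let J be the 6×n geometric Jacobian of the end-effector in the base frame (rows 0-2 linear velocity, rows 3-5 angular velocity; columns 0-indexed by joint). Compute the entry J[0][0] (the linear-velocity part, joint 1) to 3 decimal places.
axis z_0 = ẑ; lever o_n−o_0 = (-2.1213,-2.1213,0.0000)
cross product → J_v[:, 0] = (2.1213,-2.1213,0.0000)
J_ω[:, 0] = z_0
entry J[0][0] = 2.1213

2.121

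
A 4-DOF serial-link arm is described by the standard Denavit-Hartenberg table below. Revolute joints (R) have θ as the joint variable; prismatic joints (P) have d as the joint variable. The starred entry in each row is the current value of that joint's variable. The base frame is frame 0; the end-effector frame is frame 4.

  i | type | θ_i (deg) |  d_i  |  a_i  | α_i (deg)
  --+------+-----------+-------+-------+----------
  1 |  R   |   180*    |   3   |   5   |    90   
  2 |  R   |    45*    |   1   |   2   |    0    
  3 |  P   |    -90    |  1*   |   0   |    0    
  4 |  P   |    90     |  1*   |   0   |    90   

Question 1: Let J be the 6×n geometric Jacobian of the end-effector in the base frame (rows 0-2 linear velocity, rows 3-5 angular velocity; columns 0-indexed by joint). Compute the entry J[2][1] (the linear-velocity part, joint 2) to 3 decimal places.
axis z_1 = (0.0000,1.0000,0.0000); lever o_n−o_1 = (-1.4142,3.0000,1.4142)
cross product → J_v[:, 1] = (1.4142,-0.0000,1.4142)
J_ω[:, 1] = z_1
entry J[2][1] = 1.4142

1.414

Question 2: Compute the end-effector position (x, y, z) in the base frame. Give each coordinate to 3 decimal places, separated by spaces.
after link 1: o_1 = (-5.0000, 0.0000, 3.0000)
after link 2: o_2 = (-6.4142, 1.0000, 4.4142)
after link 3: o_3 = (-6.4142, 2.0000, 4.4142)
after link 4: o_4 = (-6.4142, 3.0000, 4.4142)

-6.414 3.000 4.414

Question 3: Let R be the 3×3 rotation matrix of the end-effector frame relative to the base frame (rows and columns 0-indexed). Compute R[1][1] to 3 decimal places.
1.000

End-effector y-axis (col 1 of R) = (0.0000,1.0000,0.0000)
R[1][1] = 1.0000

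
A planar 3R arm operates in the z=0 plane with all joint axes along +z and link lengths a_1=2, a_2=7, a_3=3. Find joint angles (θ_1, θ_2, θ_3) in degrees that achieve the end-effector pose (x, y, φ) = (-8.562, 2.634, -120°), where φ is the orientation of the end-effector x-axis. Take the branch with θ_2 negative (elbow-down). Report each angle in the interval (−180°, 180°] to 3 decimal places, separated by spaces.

wrist centre = target − a_3·(cos φ, sin φ) = (-7.0620, 5.2321)
cos θ_2 = (77.2465−2²−7²)/(2·2·7) = 0.8659; θ_2 = -30.0092° (elbow-down)
β = atan2(5.2321,-7.0620) = 143.4661°; ψ = atan2(-3.5010,8.0616) = -23.4742°
θ_1 = β − ψ = 166.9403°
θ_3 = φ − θ_1 − θ_2 = 103.0689° (wrapped to (-180°,180°])

166.940 -30.009 103.069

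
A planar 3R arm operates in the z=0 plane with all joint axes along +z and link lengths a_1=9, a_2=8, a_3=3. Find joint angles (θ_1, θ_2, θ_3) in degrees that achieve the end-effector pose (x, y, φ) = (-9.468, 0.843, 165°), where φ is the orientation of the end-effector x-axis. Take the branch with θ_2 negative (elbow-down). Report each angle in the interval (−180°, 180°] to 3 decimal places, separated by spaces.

-121.162 -135.002 61.165

wrist centre = target − a_3·(cos φ, sin φ) = (-6.5702, 0.0665)
cos θ_2 = (43.1723−9²−8²)/(2·9·8) = -0.7071; θ_2 = -135.0025° (elbow-down)
β = atan2(0.0665,-6.5702) = 179.4197°; ψ = atan2(-5.6566,3.3429) = -59.4181°
θ_1 = β − ψ = 238.8378°
θ_3 = φ − θ_1 − θ_2 = 61.1647° (wrapped to (-180°,180°])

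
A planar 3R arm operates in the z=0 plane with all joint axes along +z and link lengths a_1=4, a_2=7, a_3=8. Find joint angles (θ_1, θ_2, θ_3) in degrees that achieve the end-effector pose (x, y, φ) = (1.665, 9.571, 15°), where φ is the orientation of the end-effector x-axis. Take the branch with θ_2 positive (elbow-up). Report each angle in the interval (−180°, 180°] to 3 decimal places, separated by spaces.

90.007 59.989 -134.996

wrist centre = target − a_3·(cos φ, sin φ) = (-6.0624, 7.5004)
cos θ_2 = (93.0095−4²−7²)/(2·4·7) = 0.5002; θ_2 = 59.9888° (elbow-up)
β = atan2(7.5004,-6.0624) = 128.9477°; ψ = atan2(6.0615,7.5012) = 38.9407°
θ_1 = β − ψ = 90.0070°
θ_3 = φ − θ_1 − θ_2 = -134.9958° (wrapped to (-180°,180°])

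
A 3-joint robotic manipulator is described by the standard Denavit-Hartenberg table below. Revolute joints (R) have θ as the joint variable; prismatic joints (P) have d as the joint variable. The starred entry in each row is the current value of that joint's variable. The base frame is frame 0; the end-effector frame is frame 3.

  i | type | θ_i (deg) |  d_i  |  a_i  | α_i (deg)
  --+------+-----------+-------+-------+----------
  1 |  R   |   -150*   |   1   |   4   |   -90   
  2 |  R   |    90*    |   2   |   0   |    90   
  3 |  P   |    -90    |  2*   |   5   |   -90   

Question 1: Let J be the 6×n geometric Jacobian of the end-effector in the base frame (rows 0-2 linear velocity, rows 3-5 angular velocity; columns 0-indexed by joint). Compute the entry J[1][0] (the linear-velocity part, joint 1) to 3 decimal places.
-6.696

axis z_0 = ẑ; lever o_n−o_0 = (-6.6962,-0.4019,1.0000)
cross product → J_v[:, 0] = (0.4019,-6.6962,0.0000)
J_ω[:, 0] = z_0
entry J[1][0] = -6.6962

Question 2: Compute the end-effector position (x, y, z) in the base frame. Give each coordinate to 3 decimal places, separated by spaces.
-6.696 -0.402 1.000

after link 1: o_1 = (-3.4641, -2.0000, 1.0000)
after link 2: o_2 = (-2.4641, -3.7321, 1.0000)
after link 3: o_3 = (-6.6962, -0.4019, 1.0000)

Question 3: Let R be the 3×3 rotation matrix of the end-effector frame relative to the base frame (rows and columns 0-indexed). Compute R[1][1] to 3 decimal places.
0.500

End-effector y-axis (col 1 of R) = (0.8660,0.5000,-0.0000)
R[1][1] = 0.5000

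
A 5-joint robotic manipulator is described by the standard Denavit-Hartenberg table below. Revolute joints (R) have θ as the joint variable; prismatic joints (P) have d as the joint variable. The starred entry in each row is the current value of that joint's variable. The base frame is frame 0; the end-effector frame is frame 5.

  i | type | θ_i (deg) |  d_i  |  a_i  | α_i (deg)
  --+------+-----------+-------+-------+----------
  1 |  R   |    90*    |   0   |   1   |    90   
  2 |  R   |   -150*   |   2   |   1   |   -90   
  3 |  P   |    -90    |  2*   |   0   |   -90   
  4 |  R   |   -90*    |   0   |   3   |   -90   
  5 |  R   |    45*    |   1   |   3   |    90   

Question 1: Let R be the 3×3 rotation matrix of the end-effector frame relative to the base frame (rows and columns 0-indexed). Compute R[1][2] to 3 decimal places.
End-effector z-axis (col 2 of R) = (0.0000,-0.2588,-0.9659)
R[1][2] = -0.2588

-0.259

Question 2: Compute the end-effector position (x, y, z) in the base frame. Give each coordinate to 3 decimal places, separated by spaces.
3.000 5.532 -5.607

after link 1: o_1 = (0.0000, 1.0000, 0.0000)
after link 2: o_2 = (2.0000, 0.1340, -0.5000)
after link 3: o_3 = (2.0000, 1.1340, -2.2321)
after link 4: o_4 = (2.0000, 2.6340, -4.8301)
after link 5: o_5 = (3.0000, 5.5318, -5.6066)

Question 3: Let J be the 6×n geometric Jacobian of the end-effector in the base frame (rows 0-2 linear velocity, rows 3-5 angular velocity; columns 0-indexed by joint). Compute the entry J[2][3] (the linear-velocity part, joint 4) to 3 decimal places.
0.866

axis z_3 = (-0.0000,-0.8660,-0.5000); lever o_n−o_3 = (1.0000,4.3978,-3.3745)
cross product → J_v[:, 3] = (5.1213,-0.5000,0.8660)
J_ω[:, 3] = z_3
entry J[2][3] = 0.8660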